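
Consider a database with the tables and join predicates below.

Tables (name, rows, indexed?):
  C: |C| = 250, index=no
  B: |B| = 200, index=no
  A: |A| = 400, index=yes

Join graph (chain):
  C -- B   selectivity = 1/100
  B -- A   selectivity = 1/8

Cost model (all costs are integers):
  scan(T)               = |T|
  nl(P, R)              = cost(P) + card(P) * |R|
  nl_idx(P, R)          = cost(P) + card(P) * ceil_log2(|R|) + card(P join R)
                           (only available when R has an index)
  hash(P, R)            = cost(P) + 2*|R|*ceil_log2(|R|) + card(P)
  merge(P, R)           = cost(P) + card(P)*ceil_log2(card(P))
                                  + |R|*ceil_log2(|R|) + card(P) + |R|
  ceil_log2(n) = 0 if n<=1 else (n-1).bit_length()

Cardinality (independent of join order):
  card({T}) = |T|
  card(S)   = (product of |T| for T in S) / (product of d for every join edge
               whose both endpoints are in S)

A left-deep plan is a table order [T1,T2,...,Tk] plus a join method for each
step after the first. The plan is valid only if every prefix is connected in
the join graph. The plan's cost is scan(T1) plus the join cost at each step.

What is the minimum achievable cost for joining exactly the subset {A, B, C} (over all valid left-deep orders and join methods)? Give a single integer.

11400

Selinger DP over subsets of {A,B,C}:
  {C}: scan cost=250, card=250
  {B}: scan cost=200, card=200
  {A}: scan cost=400, card=400
  {BC}: card=500; try (B,hash)→3700, (C,merge)→4250, (B,merge)→4300, (C,hash)→4400, (C,nl)→50200, (B,nl)→50250; best=3700 via (B,hash)
  {AB}: card=10000; try (B,hash)→4000, (A,merge)→6000, (B,merge)→6200, (A,hash)→7600, (A,nl_idx)→12000, (A,nl)→80200 …(+1); best=4000 via (B,hash)
  {ABC}: card=25000; try (A,hash)→11400, (A,merge)→12700, (C,hash)→18000, (A,nl_idx)→33200, (C,merge)→156250, (A,nl)→203700 …(+1); best=11400 via (A,hash)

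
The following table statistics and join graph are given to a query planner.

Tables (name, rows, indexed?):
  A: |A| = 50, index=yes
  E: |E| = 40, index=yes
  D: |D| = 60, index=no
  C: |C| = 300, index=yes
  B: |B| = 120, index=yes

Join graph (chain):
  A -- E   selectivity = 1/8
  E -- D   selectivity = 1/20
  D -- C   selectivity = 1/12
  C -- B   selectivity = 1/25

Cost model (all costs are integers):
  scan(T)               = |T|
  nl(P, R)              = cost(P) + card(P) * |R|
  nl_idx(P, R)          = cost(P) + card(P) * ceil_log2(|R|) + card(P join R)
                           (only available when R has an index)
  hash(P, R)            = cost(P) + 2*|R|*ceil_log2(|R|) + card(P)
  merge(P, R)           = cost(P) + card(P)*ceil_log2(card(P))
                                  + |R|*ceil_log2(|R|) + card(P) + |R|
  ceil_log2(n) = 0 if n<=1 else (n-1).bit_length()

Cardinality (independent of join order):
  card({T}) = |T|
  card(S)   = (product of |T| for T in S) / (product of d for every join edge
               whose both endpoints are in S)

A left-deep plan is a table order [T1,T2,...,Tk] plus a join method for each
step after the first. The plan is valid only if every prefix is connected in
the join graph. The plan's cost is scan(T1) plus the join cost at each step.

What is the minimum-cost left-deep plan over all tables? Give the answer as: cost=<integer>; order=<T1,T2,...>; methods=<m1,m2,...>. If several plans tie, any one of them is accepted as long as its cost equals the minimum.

cost=22980; order=C,D,E,B,A; methods=hash,hash,hash,hash

Selinger DP (subsets sized 1..n):
  {A}: scan cost=50, card=50
  {E}: scan cost=40, card=40
  {D}: scan cost=60, card=60
  {C}: scan cost=300, card=300
  {B}: scan cost=120, card=120
  {AE}: card=250; try (A,nl_idx)→530, (E,hash)→580, (E,nl_idx)→600, (A,merge)→670, (E,merge)→680, (A,hash)→680 …(+2); best=530 via (A,nl_idx)
  {DE}: card=120; try (E,nl_idx)→540, (E,hash)→600, (D,merge)→740, (E,merge)→760, (D,hash)→800, (D,nl)→2440 …(+1); best=540 via (E,nl_idx)
  {CD}: card=1500; try (D,hash)→1320, (C,nl_idx)→2100, (C,merge)→3480, (D,merge)→3720, (C,hash)→5520, (C,nl)→18060 …(+1); best=1320 via (D,hash)
  {BC}: card=1440; try (B,hash)→2280, (C,nl_idx)→2640, (B,nl_idx)→3840, (C,merge)→4080, (B,merge)→4260, (C,hash)→5640 …(+2); best=2280 via (B,hash)
  {ADE}: card=750; try (A,hash)→1260, (D,hash)→1500, (A,merge)→1850, (A,nl_idx)→2010, (D,merge)→3200, (A,nl)→6540 …(+1); best=1260 via (A,hash)
  {CDE}: card=3000; try (E,hash)→3300, (C,merge)→4500, (C,nl_idx)→4620, (C,hash)→6060, (E,nl_idx)→13320, (E,merge)→19600 …(+2); best=3300 via (E,hash)
  {BCD}: card=7200; try (D,hash)→4440, (B,hash)→4500, (B,nl_idx)→19020, (D,merge)→19980, (B,merge)→20280, (D,nl)→88680 …(+1); best=4440 via (D,hash)
  {ACDE}: card=18750; try (A,hash)→6900, (C,hash)→7410, (C,merge)→12510, (C,nl_idx)→26760, (A,nl_idx)→40050, (A,merge)→42650 …(+2); best=6900 via (A,hash)
  {BCDE}: card=14400; try (B,hash)→7980, (E,hash)→12120, (B,nl_idx)→38700, (B,merge)→43260, (E,nl_idx)→62040, (E,merge)→105520 …(+2); best=7980 via (B,hash)
  {ABCDE}: card=90000; try (A,hash)→22980, (B,hash)→27330, (A,nl_idx)→184380, (A,merge)→224330, (B,nl_idx)→228150, (B,merge)→307860 …(+2); best=22980 via (A,hash)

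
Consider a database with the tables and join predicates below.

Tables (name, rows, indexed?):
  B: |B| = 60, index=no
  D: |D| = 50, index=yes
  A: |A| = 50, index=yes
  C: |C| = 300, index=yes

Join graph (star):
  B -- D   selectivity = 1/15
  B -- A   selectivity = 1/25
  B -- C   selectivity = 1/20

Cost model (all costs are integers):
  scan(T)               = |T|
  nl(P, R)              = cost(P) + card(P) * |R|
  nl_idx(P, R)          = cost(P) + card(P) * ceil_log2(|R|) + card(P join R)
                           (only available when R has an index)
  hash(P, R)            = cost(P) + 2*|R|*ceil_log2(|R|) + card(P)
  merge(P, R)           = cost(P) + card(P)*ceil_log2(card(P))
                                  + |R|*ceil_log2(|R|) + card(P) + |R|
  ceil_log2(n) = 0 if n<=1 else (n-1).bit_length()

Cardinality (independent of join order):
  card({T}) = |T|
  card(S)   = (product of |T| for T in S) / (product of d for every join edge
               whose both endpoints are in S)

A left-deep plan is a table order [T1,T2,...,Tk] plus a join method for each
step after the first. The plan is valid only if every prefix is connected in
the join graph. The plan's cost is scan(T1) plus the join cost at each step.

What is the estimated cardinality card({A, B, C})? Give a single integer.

Tables in S: A(50), B(60), C(300)
Edges inside S: B-A(d=25), B-C(d=20)
numerator = 50 * 60 * 300 = 900000
denominator = 25 * 20 = 500
card(S) = 900000 / 500 = 1800

1800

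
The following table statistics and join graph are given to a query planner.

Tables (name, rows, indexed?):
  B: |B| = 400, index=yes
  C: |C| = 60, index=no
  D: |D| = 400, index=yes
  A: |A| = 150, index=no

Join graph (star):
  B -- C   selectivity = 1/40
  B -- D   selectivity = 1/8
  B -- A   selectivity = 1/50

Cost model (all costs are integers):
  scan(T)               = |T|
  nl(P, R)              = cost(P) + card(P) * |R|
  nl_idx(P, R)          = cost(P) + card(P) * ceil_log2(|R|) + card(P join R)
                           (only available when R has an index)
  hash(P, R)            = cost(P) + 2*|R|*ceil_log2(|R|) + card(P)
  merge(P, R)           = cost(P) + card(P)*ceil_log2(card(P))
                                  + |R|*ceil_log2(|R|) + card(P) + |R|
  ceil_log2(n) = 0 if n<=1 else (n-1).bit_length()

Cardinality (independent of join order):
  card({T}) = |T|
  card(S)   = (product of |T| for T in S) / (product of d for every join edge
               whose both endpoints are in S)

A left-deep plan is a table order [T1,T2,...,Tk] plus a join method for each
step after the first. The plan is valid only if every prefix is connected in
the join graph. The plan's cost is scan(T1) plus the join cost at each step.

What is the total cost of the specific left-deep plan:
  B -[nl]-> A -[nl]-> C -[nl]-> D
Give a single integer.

step 1: scan B: cost=400, card=400
step 2: join A via nl
    card(P join A) = 400*150/(50) = 1200
    cost = 400 + 400*150 = 60400
step 3: join C via nl
    card(P join C) = 1200*60/(40) = 1800
    cost = 60400 + 1200*60 = 132400
step 4: join D via nl
    card(P join D) = 1800*400/(8) = 90000
    cost = 132400 + 1800*400 = 852400

852400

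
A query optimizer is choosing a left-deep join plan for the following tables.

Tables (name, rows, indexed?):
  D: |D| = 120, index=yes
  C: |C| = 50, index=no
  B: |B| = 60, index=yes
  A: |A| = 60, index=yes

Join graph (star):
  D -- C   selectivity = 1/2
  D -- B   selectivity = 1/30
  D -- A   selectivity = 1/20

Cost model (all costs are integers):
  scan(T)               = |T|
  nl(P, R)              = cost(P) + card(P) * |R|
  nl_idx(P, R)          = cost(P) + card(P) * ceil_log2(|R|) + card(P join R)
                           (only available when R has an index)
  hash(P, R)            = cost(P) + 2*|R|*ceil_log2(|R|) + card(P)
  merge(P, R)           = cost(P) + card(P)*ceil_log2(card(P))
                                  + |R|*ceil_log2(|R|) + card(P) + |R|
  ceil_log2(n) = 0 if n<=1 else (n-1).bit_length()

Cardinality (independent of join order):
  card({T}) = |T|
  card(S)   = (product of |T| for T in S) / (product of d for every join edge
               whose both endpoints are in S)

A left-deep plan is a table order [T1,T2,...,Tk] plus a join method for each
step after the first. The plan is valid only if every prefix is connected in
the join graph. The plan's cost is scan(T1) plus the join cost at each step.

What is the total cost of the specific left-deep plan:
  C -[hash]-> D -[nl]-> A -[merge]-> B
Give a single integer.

317200

step 1: scan C: cost=50, card=50
step 2: join D via hash
    card(P join D) = 50*120/(2) = 3000
    cost = 50 + 2*120*7 + 50 = 1780
step 3: join A via nl
    card(P join A) = 3000*60/(20) = 9000
    cost = 1780 + 3000*60 = 181780
step 4: join B via merge
    card(P join B) = 9000*60/(30) = 18000
    cost = 181780 + 9000*14 + 60*6 + 9000 + 60 = 317200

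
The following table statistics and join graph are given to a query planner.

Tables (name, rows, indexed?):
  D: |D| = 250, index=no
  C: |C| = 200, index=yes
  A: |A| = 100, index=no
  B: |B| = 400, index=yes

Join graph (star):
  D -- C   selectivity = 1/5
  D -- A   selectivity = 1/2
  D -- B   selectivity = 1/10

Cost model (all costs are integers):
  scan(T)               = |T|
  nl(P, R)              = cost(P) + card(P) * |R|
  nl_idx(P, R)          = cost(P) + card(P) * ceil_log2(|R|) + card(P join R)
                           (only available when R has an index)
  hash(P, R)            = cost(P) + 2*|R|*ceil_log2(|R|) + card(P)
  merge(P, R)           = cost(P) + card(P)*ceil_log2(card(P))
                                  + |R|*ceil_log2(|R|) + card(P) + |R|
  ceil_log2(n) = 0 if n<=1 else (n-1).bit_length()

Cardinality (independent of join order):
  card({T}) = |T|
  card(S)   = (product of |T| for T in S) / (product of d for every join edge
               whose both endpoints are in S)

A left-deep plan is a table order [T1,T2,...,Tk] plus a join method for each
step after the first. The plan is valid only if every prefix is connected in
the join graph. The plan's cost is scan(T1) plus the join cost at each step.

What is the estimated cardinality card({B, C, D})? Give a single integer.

Tables in S: B(400), C(200), D(250)
Edges inside S: D-C(d=5), D-B(d=10)
numerator = 400 * 200 * 250 = 20000000
denominator = 5 * 10 = 50
card(S) = 20000000 / 50 = 400000

400000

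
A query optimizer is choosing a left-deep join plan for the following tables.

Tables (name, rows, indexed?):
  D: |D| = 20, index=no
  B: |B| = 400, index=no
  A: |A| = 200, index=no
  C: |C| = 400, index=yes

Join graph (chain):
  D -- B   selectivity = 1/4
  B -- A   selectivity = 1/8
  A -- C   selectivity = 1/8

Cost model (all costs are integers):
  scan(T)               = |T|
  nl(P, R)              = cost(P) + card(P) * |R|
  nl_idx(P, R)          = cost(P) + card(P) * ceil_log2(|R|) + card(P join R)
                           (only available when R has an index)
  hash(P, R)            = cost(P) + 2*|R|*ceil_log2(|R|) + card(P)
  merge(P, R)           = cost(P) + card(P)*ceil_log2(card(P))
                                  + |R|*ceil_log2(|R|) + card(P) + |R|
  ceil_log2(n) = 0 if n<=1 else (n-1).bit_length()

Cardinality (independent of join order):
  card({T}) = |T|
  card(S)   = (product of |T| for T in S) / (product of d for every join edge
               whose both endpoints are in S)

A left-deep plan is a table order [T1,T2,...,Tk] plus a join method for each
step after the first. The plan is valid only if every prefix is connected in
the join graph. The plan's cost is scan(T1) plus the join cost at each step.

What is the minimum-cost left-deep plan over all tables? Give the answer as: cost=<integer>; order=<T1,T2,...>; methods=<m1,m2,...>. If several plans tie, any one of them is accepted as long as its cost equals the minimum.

cost=63400; order=B,D,A,C; methods=hash,hash,hash

Selinger DP (subsets sized 1..n):
  {D}: scan cost=20, card=20
  {B}: scan cost=400, card=400
  {A}: scan cost=200, card=200
  {C}: scan cost=400, card=400
  {BD}: card=2000; try (D,hash)→1000, (B,merge)→4140, (D,merge)→4520, (B,hash)→7240, (B,nl)→8020, (D,nl)→8400; best=1000 via (D,hash)
  {AB}: card=10000; try (A,hash)→4000, (B,merge)→6000, (A,merge)→6200, (B,hash)→7600, (B,nl)→80200, (A,nl)→80400; best=4000 via (A,hash)
  {AC}: card=10000; try (A,hash)→4000, (C,merge)→6000, (A,merge)→6200, (C,hash)→7600, (C,nl_idx)→12000, (C,nl)→80200 …(+1); best=4000 via (A,hash)
  {ABD}: card=50000; try (A,hash)→6200, (D,hash)→14200, (A,merge)→26800, (D,merge)→154120, (D,nl)→204000, (A,nl)→401000; best=6200 via (A,hash)
  {ABC}: card=500000; try (C,hash)→21200, (B,hash)→21200, (C,merge)→158000, (B,merge)→158000, (C,nl_idx)→594000, (C,nl)→4004000 …(+1); best=21200 via (C,hash)
  {ABCD}: card=2500000; try (C,hash)→63400, (D,hash)→521400, (C,merge)→860200, (C,nl_idx)→2956200, (D,nl)→10021200, (D,merge)→10021320 …(+1); best=63400 via (C,hash)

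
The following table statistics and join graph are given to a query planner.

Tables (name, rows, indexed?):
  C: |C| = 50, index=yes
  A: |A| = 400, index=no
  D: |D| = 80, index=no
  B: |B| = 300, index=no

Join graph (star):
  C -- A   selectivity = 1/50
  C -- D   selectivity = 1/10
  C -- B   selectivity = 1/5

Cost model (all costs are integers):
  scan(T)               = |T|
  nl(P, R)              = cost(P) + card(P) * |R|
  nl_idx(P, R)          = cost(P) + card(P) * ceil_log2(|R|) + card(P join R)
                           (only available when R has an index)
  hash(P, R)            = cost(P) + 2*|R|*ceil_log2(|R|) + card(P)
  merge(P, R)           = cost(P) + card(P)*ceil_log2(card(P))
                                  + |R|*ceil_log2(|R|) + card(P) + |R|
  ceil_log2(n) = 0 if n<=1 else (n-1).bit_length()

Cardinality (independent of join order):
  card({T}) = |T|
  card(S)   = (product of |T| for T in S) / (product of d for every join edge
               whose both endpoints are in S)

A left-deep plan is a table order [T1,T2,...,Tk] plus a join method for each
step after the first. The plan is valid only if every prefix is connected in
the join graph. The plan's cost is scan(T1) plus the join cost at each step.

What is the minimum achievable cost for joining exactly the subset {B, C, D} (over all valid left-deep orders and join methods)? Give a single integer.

Selinger DP over subsets of {B,C,D}:
  {C}: scan cost=50, card=50
  {D}: scan cost=80, card=80
  {B}: scan cost=300, card=300
  {CD}: card=400; try (C,hash)→760, (C,nl_idx)→960, (D,merge)→1040, (C,merge)→1070, (D,hash)→1220, (D,nl)→4050 …(+1); best=760 via (C,hash)
  {BC}: card=3000; try (C,hash)→1200, (B,merge)→3400, (C,merge)→3650, (C,nl_idx)→5100, (B,hash)→5500, (B,nl)→15050 …(+1); best=1200 via (C,hash)
  {BCD}: card=24000; try (D,hash)→5320, (B,hash)→6560, (B,merge)→7760, (D,merge)→40840, (B,nl)→120760, (D,nl)→241200; best=5320 via (D,hash)

5320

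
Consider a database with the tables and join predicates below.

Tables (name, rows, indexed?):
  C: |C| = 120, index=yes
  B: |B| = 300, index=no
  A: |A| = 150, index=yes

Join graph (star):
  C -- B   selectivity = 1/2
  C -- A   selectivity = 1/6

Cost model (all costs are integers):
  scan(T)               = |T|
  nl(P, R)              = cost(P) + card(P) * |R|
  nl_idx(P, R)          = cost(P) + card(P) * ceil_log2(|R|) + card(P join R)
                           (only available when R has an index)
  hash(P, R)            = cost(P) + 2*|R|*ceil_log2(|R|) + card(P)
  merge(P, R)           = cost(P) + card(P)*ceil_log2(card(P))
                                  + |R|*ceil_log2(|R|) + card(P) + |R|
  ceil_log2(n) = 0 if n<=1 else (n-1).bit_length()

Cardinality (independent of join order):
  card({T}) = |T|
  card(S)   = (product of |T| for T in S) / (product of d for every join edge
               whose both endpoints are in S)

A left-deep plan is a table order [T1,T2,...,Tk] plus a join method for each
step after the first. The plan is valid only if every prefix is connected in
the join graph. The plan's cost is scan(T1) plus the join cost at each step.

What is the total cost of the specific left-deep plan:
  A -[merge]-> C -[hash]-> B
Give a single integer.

10860

step 1: scan A: cost=150, card=150
step 2: join C via merge
    card(P join C) = 150*120/(6) = 3000
    cost = 150 + 150*8 + 120*7 + 150 + 120 = 2460
step 3: join B via hash
    card(P join B) = 3000*300/(2) = 450000
    cost = 2460 + 2*300*9 + 3000 = 10860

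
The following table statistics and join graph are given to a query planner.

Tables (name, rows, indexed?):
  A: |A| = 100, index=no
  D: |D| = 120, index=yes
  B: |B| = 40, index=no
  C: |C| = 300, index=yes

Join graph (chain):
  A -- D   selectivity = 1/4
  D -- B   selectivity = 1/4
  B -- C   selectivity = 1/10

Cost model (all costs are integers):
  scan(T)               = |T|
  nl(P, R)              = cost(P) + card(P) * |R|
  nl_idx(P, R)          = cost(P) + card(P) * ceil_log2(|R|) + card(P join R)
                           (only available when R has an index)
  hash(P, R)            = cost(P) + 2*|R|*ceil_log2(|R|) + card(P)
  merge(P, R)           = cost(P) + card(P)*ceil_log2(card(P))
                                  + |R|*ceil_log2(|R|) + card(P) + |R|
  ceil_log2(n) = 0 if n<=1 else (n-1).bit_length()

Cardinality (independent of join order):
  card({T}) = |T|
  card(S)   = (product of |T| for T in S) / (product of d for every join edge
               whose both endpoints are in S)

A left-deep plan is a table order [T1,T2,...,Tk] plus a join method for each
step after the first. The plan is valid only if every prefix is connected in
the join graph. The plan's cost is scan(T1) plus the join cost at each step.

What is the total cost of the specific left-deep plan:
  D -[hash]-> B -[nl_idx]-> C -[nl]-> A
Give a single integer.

step 1: scan D: cost=120, card=120
step 2: join B via hash
    card(P join B) = 120*40/(4) = 1200
    cost = 120 + 2*40*6 + 120 = 720
step 3: join C via nl_idx
    card(P join C) = 1200*300/(10) = 36000
    cost = 720 + 1200*9 + 36000 = 47520
step 4: join A via nl
    card(P join A) = 36000*100/(4) = 900000
    cost = 47520 + 36000*100 = 3647520

3647520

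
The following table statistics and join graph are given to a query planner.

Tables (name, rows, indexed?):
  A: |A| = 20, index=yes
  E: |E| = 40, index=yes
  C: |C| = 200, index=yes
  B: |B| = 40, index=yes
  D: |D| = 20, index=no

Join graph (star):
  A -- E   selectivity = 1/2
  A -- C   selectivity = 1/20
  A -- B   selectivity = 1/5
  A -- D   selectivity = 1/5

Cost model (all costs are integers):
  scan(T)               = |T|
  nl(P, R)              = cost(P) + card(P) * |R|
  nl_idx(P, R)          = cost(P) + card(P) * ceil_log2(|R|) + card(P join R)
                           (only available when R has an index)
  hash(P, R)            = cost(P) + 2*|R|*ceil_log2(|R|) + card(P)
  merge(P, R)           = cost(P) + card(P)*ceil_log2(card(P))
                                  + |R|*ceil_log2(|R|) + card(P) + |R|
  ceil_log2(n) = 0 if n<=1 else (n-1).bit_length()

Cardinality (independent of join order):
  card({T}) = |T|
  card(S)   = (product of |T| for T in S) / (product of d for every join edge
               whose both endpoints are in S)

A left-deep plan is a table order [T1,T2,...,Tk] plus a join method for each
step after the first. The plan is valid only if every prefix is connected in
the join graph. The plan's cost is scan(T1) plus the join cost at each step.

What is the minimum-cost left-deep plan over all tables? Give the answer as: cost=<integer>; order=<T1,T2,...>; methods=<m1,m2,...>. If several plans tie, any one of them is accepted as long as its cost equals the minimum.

Selinger DP (subsets sized 1..n):
  {A}: scan cost=20, card=20
  {E}: scan cost=40, card=40
  {C}: scan cost=200, card=200
  {B}: scan cost=40, card=40
  {D}: scan cost=20, card=20
  {AE}: card=400; try (A,hash)→280, (E,merge)→420, (A,merge)→440, (E,hash)→520, (E,nl_idx)→540, (A,nl_idx)→640 …(+2); best=280 via (A,hash)
  {AC}: card=200; try (C,nl_idx)→380, (A,hash)→600, (A,nl_idx)→1400, (C,merge)→1940, (A,merge)→2120, (C,hash)→3240 …(+2); best=380 via (C,nl_idx)
  {AB}: card=160; try (A,hash)→280, (B,nl_idx)→300, (A,nl_idx)→400, (B,merge)→420, (A,merge)→440, (B,hash)→520 …(+2); best=280 via (A,hash)
  {AD}: card=80; try (A,nl_idx)→200, (D,hash)→240, (A,hash)→240, (D,merge)→260, (A,merge)→260, (D,nl)→420 …(+1); best=200 via (A,nl_idx)
  {ACE}: card=4000; try (E,hash)→1060, (E,merge)→2460, (C,hash)→3880, (E,nl_idx)→5580, (C,merge)→6080, (C,nl_idx)→7480 …(+2); best=1060 via (E,hash)
  {ABE}: card=3200; try (E,hash)→920, (B,hash)→1160, (E,merge)→2000, (E,nl_idx)→4440, (B,merge)→4560, (B,nl_idx)→5880 …(+2); best=920 via (E,hash)
  {ADE}: card=1600; try (E,hash)→760, (D,hash)→880, (E,merge)→1120, (E,nl_idx)→2280, (E,nl)→3400, (D,merge)→4400 …(+1); best=760 via (E,hash)
  {ABC}: card=1600; try (B,hash)→1060, (B,merge)→2460, (C,nl_idx)→3160, (B,nl_idx)→3180, (C,merge)→3520, (C,hash)→3640 …(+2); best=1060 via (B,hash)
  {ACD}: card=800; try (D,hash)→780, (C,nl_idx)→1640, (D,merge)→2300, (C,merge)→2640, (C,hash)→3480, (D,nl)→4380 …(+1); best=780 via (D,hash)
  {ABD}: card=640; try (D,hash)→640, (B,hash)→760, (B,merge)→1120, (B,nl_idx)→1320, (D,merge)→1840, (B,nl)→3400 …(+1); best=640 via (D,hash)
  {ABCE}: card=32000; try (E,hash)→3140, (B,hash)→5540, (C,hash)→7320, (E,merge)→20540, (E,nl_idx)→42660, (C,merge)→44320 …(+6); best=3140 via (E,hash)
  {ACDE}: card=16000; try (E,hash)→2060, (D,hash)→5260, (C,hash)→5560, (E,merge)→9860, (E,nl_idx)→21580, (C,merge)→21760 …(+5); best=2060 via (E,hash)
  {ABDE}: card=12800; try (E,hash)→1760, (B,hash)→2840, (D,hash)→4320, (E,merge)→7960, (E,nl_idx)→17280, (B,merge)→20240 …(+5); best=1760 via (E,hash)
  {ABCD}: card=6400; try (B,hash)→2060, (D,hash)→2860, (C,hash)→4480, (C,merge)→9480, (B,merge)→9860, (B,nl_idx)→11980 …(+5); best=2060 via (B,hash)
  {ABCDE}: card=128000; try (E,hash)→8940, (C,hash)→17760, (B,hash)→18540, (D,hash)→35340, (E,merge)→91940, (E,nl_idx)→168460 …(+9); best=8940 via (E,hash)

cost=8940; order=A,C,D,B,E; methods=nl_idx,hash,hash,hash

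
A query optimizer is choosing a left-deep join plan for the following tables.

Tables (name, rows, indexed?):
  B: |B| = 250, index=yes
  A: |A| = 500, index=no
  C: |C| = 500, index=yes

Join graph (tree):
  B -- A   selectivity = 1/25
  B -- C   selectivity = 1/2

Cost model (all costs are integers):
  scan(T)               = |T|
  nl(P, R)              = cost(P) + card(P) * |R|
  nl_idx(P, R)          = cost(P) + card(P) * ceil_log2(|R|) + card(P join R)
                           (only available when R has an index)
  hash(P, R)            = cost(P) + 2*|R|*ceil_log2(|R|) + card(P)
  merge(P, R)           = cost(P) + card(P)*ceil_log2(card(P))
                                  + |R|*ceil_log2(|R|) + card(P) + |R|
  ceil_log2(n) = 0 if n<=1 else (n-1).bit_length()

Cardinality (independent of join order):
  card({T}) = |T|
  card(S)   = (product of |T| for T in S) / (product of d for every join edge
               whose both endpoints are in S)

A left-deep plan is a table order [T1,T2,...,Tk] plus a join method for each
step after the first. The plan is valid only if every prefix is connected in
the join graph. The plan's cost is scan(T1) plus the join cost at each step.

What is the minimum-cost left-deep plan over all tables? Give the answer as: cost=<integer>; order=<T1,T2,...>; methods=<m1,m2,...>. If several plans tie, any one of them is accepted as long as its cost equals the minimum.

Selinger DP (subsets sized 1..n):
  {B}: scan cost=250, card=250
  {A}: scan cost=500, card=500
  {C}: scan cost=500, card=500
  {AB}: card=5000; try (B,hash)→5000, (A,merge)→7500, (B,merge)→7750, (B,nl_idx)→9500, (A,hash)→9500, (A,nl)→125250 …(+1); best=5000 via (B,hash)
  {BC}: card=62500; try (B,hash)→5000, (C,merge)→7500, (B,merge)→7750, (C,hash)→9500, (C,nl_idx)→65000, (B,nl_idx)→67000 …(+2); best=5000 via (B,hash)
  {ABC}: card=1250000; try (C,hash)→19000, (A,hash)→76500, (C,merge)→80000, (A,merge)→1072500, (C,nl_idx)→1300000, (C,nl)→2505000 …(+1); best=19000 via (C,hash)

cost=19000; order=A,B,C; methods=hash,hash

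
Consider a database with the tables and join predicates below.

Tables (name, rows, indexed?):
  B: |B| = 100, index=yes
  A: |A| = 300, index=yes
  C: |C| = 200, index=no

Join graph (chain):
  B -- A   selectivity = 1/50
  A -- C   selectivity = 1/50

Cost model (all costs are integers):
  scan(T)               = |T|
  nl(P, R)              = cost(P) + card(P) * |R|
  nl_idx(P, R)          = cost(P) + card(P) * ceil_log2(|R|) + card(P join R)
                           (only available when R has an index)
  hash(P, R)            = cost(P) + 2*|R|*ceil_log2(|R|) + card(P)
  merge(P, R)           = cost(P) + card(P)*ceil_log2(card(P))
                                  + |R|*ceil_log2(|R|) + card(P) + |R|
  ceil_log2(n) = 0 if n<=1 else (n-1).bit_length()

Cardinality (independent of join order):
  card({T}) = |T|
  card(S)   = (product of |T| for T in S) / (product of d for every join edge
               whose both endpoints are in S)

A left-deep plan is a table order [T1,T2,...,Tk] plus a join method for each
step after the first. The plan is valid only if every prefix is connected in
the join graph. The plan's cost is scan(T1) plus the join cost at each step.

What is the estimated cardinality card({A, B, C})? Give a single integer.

Tables in S: A(300), B(100), C(200)
Edges inside S: B-A(d=50), A-C(d=50)
numerator = 300 * 100 * 200 = 6000000
denominator = 50 * 50 = 2500
card(S) = 6000000 / 2500 = 2400

2400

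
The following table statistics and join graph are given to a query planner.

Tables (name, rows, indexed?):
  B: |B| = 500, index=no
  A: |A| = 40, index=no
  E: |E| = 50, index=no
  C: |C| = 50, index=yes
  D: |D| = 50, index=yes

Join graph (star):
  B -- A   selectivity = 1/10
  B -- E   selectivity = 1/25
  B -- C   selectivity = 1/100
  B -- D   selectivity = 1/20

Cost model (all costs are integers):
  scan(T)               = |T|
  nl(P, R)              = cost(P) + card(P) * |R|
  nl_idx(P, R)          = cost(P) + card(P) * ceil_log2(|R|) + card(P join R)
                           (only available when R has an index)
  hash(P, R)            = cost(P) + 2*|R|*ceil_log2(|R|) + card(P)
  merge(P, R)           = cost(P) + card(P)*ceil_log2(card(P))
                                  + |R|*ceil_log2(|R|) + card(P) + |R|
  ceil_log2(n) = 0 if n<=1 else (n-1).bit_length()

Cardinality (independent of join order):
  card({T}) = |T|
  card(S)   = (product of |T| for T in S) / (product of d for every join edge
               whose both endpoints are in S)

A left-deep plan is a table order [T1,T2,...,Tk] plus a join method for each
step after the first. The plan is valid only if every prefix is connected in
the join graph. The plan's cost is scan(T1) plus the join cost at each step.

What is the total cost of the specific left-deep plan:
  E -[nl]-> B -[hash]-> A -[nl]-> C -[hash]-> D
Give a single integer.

229130

step 1: scan E: cost=50, card=50
step 2: join B via nl
    card(P join B) = 50*500/(25) = 1000
    cost = 50 + 50*500 = 25050
step 3: join A via hash
    card(P join A) = 1000*40/(10) = 4000
    cost = 25050 + 2*40*6 + 1000 = 26530
step 4: join C via nl
    card(P join C) = 4000*50/(100) = 2000
    cost = 26530 + 4000*50 = 226530
step 5: join D via hash
    card(P join D) = 2000*50/(20) = 5000
    cost = 226530 + 2*50*6 + 2000 = 229130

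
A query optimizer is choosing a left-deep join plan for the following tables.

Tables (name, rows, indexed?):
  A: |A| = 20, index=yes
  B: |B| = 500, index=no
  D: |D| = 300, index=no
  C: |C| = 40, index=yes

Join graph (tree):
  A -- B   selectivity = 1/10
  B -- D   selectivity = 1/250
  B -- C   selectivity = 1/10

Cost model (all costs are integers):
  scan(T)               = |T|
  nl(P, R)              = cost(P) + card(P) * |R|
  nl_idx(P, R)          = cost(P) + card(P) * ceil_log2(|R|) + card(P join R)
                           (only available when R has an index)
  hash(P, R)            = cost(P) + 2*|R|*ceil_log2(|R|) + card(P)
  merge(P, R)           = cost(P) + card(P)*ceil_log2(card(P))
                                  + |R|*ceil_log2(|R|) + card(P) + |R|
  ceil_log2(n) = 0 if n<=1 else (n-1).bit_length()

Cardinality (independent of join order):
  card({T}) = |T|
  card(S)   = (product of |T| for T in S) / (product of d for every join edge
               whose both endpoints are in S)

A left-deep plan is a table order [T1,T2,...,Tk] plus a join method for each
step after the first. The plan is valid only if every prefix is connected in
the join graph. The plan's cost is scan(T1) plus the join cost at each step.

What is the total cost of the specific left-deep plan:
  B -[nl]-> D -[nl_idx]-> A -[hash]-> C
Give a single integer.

156380

step 1: scan B: cost=500, card=500
step 2: join D via nl
    card(P join D) = 500*300/(250) = 600
    cost = 500 + 500*300 = 150500
step 3: join A via nl_idx
    card(P join A) = 600*20/(10) = 1200
    cost = 150500 + 600*5 + 1200 = 154700
step 4: join C via hash
    card(P join C) = 1200*40/(10) = 4800
    cost = 154700 + 2*40*6 + 1200 = 156380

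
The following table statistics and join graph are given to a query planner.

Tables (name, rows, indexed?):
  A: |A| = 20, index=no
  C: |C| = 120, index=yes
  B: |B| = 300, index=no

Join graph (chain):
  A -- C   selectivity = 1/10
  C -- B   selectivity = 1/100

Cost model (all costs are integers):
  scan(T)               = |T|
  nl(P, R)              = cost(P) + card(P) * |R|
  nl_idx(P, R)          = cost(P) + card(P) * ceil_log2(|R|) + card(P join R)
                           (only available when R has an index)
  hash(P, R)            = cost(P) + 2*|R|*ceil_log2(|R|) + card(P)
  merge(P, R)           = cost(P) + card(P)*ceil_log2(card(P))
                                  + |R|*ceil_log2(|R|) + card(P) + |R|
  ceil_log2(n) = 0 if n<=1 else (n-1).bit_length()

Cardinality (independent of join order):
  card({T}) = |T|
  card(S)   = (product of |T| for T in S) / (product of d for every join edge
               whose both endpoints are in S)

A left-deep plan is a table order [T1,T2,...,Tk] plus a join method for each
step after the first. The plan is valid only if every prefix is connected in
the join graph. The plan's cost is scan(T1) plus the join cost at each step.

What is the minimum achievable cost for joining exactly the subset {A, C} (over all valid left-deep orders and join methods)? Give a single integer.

400

Selinger DP over subsets of {A,C}:
  {A}: scan cost=20, card=20
  {C}: scan cost=120, card=120
  {AC}: card=240; try (C,nl_idx)→400, (A,hash)→440, (C,merge)→1100, (A,merge)→1200, (C,hash)→1720, (C,nl)→2420 …(+1); best=400 via (C,nl_idx)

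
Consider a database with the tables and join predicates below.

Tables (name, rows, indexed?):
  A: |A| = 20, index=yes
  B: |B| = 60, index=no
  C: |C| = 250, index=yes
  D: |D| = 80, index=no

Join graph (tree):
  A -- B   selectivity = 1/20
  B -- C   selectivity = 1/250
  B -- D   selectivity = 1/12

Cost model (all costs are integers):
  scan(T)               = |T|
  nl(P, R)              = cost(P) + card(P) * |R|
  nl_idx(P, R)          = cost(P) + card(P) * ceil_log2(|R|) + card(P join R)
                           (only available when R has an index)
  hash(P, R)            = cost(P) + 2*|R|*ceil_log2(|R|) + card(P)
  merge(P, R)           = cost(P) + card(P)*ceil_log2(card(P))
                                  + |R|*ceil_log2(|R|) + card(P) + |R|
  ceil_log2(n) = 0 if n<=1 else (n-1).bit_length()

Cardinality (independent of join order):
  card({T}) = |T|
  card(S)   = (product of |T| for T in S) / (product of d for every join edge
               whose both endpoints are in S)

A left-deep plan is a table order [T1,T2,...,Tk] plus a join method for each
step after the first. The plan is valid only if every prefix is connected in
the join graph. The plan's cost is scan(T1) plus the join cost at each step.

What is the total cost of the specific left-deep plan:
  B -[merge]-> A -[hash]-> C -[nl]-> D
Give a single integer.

9460

step 1: scan B: cost=60, card=60
step 2: join A via merge
    card(P join A) = 60*20/(20) = 60
    cost = 60 + 60*6 + 20*5 + 60 + 20 = 600
step 3: join C via hash
    card(P join C) = 60*250/(250) = 60
    cost = 600 + 2*250*8 + 60 = 4660
step 4: join D via nl
    card(P join D) = 60*80/(12) = 400
    cost = 4660 + 60*80 = 9460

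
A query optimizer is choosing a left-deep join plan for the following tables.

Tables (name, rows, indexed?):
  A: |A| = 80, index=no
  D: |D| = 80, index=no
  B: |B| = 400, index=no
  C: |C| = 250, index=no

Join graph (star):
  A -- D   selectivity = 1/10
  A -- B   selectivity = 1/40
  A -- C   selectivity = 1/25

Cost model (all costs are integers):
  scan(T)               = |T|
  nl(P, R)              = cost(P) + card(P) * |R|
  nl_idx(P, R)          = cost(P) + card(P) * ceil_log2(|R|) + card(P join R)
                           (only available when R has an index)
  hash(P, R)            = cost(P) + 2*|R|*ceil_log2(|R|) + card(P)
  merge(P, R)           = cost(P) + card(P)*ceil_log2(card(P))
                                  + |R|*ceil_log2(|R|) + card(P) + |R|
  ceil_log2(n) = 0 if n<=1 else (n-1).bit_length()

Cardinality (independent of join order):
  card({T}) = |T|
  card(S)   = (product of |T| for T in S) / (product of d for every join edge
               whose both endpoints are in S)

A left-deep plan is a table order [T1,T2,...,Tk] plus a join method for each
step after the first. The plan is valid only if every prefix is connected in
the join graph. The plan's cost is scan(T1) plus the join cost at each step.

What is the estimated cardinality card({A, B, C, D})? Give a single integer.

64000

Tables in S: A(80), B(400), C(250), D(80)
Edges inside S: A-D(d=10), A-B(d=40), A-C(d=25)
numerator = 80 * 400 * 250 * 80 = 640000000
denominator = 10 * 40 * 25 = 10000
card(S) = 640000000 / 10000 = 64000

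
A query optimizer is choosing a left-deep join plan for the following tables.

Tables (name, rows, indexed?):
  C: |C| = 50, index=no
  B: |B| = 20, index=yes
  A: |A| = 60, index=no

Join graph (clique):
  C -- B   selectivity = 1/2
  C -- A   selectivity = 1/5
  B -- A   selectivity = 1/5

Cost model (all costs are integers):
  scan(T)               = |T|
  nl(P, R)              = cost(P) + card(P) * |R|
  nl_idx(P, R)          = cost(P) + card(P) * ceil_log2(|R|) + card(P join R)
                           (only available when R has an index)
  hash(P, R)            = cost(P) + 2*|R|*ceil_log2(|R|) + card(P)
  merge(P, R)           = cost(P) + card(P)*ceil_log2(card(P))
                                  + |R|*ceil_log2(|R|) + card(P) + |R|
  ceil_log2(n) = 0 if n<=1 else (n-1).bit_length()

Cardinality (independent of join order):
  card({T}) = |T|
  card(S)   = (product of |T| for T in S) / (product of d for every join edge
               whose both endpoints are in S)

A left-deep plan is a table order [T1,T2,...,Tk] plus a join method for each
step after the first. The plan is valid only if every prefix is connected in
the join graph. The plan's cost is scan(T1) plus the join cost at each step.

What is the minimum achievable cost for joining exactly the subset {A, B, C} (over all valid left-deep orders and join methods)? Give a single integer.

1160

Selinger DP over subsets of {A,B,C}:
  {C}: scan cost=50, card=50
  {B}: scan cost=20, card=20
  {A}: scan cost=60, card=60
  {BC}: card=500; try (B,hash)→300, (C,merge)→490, (B,merge)→520, (C,hash)→640, (B,nl_idx)→800, (C,nl)→1020 …(+1); best=300 via (B,hash)
  {AC}: card=600; try (C,hash)→720, (A,hash)→820, (A,merge)→820, (C,merge)→830, (A,nl)→3050, (C,nl)→3060; best=720 via (C,hash)
  {AB}: card=240; try (B,hash)→320, (A,merge)→560, (B,merge)→600, (B,nl_idx)→600, (A,hash)→760, (A,nl)→1220 …(+1); best=320 via (B,hash)
  {ABC}: card=1200; try (C,hash)→1160, (B,hash)→1520, (A,hash)→1520, (C,merge)→2830, (B,nl_idx)→4920, (A,merge)→5720 …(+4); best=1160 via (C,hash)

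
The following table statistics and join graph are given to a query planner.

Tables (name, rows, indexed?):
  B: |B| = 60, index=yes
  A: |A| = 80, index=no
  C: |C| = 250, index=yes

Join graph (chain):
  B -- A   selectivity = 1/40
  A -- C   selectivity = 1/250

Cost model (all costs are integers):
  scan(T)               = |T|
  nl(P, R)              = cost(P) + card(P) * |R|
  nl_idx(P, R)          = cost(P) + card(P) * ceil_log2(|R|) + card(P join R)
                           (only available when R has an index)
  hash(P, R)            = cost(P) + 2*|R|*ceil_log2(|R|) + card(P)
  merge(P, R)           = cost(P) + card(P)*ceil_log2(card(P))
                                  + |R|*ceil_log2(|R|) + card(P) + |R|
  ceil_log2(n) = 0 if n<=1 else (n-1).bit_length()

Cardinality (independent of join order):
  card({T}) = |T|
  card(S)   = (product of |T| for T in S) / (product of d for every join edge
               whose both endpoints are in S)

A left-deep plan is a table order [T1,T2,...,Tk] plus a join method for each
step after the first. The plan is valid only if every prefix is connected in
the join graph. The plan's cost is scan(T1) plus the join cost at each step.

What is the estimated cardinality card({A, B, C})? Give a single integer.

120

Tables in S: A(80), B(60), C(250)
Edges inside S: B-A(d=40), A-C(d=250)
numerator = 80 * 60 * 250 = 1200000
denominator = 40 * 250 = 10000
card(S) = 1200000 / 10000 = 120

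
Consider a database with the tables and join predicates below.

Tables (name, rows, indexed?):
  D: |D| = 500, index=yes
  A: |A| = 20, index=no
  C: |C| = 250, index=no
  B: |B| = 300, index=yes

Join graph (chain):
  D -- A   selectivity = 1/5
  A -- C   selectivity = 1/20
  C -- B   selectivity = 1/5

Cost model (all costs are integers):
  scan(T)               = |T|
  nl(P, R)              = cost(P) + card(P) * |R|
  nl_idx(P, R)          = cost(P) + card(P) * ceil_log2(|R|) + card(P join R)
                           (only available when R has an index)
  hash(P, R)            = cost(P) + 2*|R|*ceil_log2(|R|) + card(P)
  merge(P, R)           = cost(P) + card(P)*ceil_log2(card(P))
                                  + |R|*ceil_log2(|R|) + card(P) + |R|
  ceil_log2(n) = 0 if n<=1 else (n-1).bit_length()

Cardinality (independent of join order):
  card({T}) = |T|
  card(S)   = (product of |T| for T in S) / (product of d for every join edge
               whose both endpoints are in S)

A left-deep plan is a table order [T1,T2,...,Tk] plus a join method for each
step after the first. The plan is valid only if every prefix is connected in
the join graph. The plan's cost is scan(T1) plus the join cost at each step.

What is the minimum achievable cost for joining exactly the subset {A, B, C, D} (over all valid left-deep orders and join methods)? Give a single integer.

29950

Selinger DP over subsets of {A,B,C,D}:
  {D}: scan cost=500, card=500
  {A}: scan cost=20, card=20
  {C}: scan cost=250, card=250
  {B}: scan cost=300, card=300
  {AD}: card=2000; try (A,hash)→1200, (D,nl_idx)→2200, (D,merge)→5140, (A,merge)→5620, (D,hash)→9040, (D,nl)→10020 …(+1); best=1200 via (A,hash)
  {AC}: card=250; try (A,hash)→700, (C,merge)→2390, (A,merge)→2620, (C,hash)→4040, (C,nl)→5020, (A,nl)→5250; best=700 via (A,hash)
  {BC}: card=15000; try (C,hash)→4600, (B,merge)→5500, (C,merge)→5550, (B,hash)→5900, (B,nl_idx)→17500, (B,nl)→75250 …(+1); best=4600 via (C,hash)
  {ACD}: card=25000; try (C,hash)→7200, (D,merge)→7950, (D,hash)→9950, (C,merge)→27450, (D,nl_idx)→27950, (D,nl)→125700 …(+1); best=7200 via (C,hash)
  {ABC}: card=15000; try (B,merge)→5950, (B,hash)→6350, (B,nl_idx)→17950, (A,hash)→19800, (B,nl)→75700, (A,merge)→229720 …(+1); best=5950 via (B,merge)
  {ABCD}: card=1500000; try (D,hash)→29950, (B,hash)→37600, (D,merge)→235950, (B,merge)→410200, (D,nl_idx)→1640950, (B,nl_idx)→1732200 …(+2); best=29950 via (D,hash)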